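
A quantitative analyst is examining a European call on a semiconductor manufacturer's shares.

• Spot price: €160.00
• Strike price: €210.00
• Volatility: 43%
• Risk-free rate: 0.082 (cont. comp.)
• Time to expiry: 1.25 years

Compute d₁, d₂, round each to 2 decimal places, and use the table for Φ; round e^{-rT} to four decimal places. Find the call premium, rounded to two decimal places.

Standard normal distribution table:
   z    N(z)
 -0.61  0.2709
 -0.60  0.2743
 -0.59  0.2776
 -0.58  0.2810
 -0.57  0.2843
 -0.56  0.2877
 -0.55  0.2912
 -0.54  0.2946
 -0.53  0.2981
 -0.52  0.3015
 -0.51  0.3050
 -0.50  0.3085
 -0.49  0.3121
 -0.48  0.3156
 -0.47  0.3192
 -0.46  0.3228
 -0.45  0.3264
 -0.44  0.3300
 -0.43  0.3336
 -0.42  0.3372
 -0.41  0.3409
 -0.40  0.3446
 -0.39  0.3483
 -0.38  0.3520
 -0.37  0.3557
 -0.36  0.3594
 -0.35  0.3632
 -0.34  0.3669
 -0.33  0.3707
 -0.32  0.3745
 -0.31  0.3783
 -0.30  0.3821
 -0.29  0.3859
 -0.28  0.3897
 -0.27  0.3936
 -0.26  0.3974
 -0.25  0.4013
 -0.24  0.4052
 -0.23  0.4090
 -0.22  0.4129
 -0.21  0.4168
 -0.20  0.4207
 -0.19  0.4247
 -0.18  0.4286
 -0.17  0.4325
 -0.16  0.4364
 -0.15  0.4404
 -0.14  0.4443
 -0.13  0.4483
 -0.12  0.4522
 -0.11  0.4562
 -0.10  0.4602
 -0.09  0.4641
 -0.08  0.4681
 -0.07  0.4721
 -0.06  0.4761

€20.37

σ√T = 0.43 × 1.1180 = 0.4808
ln(S/K) + (r + σ²/2)T = ln(160/210) + (0.082 + 0.43²/2)·1.25 = -0.2719 + 0.2181 = -0.0539
d₁ = -0.0539 / 0.4808 = -0.1121 ⇒ -0.11
d₂ = d₁ − σ√T = -0.1121 − 0.4808 = -0.5928 ⇒ -0.59
e^(−rT) = e^(−0.082·1.25) = 0.9026
C = 160·N(-0.11) − 210·0.9026·N(-0.59) = 160·0.4562 − 210·0.9026·0.2776 = 72.9920 − 52.6180 = 20.3740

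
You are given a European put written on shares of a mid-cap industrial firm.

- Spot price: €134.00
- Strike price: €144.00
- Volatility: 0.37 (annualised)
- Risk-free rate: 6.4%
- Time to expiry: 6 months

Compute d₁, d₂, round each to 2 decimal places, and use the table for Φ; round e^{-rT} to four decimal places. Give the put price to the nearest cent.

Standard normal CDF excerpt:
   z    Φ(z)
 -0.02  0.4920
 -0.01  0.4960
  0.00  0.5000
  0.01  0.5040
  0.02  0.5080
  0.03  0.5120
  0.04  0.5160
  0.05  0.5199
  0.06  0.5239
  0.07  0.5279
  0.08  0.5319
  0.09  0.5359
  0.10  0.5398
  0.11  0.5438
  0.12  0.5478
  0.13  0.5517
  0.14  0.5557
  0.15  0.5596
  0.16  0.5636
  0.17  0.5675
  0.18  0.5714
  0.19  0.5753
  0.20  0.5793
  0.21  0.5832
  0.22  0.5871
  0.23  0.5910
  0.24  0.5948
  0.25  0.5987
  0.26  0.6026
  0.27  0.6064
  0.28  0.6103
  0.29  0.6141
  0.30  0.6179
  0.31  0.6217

T = 0.5;  σ√T = 0.2616
d₁ = [ln(134/144) + (0.064 + ½·0.37²)·0.5] / (σ√T) = (-0.0720 + 0.0662) / 0.2616 = -0.0220 ≈ -0.02
d₂ = -0.0220 − 0.2616 = -0.2836 ≈ -0.28
exp(−rT) = exp(−0.064·0.5) = 0.9685
N(−d₂) = N(0.28) = 0.6103;  N(−d₁) = N(0.02) = 0.5080
P = 144·0.9685·0.6103 − 134·0.5080 = 85.1149 − 68.0720 = 17.0429

€17.04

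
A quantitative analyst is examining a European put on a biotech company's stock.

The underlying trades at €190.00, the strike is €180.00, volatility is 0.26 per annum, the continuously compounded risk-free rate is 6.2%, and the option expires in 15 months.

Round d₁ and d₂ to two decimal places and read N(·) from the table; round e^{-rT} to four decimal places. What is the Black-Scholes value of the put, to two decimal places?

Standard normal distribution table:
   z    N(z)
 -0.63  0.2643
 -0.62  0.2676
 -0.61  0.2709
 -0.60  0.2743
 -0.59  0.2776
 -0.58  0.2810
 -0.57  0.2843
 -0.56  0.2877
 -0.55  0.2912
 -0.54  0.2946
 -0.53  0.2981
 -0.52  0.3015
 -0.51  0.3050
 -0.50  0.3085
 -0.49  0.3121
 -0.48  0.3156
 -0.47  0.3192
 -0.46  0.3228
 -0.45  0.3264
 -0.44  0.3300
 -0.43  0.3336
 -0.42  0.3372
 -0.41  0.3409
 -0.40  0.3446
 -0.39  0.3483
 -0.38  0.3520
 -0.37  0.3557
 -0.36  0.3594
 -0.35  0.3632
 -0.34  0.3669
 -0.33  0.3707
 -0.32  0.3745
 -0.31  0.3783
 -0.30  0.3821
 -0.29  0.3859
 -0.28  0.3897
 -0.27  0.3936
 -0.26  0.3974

€10.90

σ√T = 0.26 × 1.1180 = 0.2907
ln(S/K) + (r + σ²/2)T = ln(190/180) + (0.062 + 0.26²/2)·1.25 = 0.0541 + 0.1197 = 0.1738
d₁ = 0.1738 / 0.2907 = 0.5979 which rounds to 0.60
d₂ = d₁ − σ√T = 0.5979 − 0.2907 = 0.3073 which rounds to 0.31
exp(−rT) = exp(−0.062·1.25) = 0.9254
N(−d₂) = N(-0.31) = 0.3783;  N(−d₁) = N(-0.60) = 0.2743
P = 180·0.9254·0.3783 − 190·0.2743 = 63.0142 − 52.1170 = 10.8972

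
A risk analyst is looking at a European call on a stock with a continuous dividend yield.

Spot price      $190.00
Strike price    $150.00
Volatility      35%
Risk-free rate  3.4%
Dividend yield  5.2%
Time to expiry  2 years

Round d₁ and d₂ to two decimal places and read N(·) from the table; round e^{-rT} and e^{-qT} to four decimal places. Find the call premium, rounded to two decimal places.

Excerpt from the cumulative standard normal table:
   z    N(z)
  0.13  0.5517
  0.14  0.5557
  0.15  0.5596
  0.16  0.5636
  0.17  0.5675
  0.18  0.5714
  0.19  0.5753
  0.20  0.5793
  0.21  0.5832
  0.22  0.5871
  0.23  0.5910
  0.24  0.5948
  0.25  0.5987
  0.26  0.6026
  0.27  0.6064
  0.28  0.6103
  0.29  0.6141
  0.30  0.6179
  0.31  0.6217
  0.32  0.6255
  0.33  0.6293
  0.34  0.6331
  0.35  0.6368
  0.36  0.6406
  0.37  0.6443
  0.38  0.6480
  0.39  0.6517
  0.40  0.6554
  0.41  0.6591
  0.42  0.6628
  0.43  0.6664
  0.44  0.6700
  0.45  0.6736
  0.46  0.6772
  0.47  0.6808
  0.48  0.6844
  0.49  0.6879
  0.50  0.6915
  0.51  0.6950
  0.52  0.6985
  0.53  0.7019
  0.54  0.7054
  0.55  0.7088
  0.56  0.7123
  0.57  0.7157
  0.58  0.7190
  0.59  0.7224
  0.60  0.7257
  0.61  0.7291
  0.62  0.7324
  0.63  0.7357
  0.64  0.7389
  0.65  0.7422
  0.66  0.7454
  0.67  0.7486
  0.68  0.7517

σ√T = 0.35·√2 = 0.4950
d₁ = [ln(190/150) + (0.034 − 0.052 + 0.35²/2)·2] / 0.4950 = [0.2364 + 0.0865] / 0.4950 = 0.6523 → 0.65
d₂ = d₁ − σ√T = 0.6523 − 0.4950 = 0.1574 → 0.16
e^(−qT) = e^(−0.052·2) = 0.9012;  e^(−rT) = e^(−0.034·2) = 0.9343
N(d₁) = N(0.65) = 0.7422;  N(d₂) = N(0.16) = 0.5636
C = 190·0.9012·0.7422 − 150·0.9343·0.5636 = 127.0854 − 78.9857 = 48.0997

$48.10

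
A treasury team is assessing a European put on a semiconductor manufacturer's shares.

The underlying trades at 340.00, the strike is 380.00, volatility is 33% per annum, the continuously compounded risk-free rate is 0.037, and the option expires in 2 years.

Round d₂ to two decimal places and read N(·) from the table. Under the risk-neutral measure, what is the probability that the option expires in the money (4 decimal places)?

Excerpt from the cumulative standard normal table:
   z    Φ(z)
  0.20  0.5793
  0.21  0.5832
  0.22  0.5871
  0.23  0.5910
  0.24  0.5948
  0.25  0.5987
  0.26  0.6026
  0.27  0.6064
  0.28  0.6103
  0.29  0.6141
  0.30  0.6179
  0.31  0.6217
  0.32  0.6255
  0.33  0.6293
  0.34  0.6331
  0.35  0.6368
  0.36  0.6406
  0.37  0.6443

0.6217

T = 2;  σ√T = 0.4667
d₁ = [ln(340/380) + (0.037 + 0.33²/2)·2] / 0.4667 = [-0.1112 + 0.1829] / 0.4667 = 0.1536 ≈ 0.15
d₂ = d₁ − σ√T = 0.1536 − 0.4667 = -0.3131 ≈ -0.31
Risk-neutral Pr[S_T < K] = N(−d₂) = N(0.31) = 0.6217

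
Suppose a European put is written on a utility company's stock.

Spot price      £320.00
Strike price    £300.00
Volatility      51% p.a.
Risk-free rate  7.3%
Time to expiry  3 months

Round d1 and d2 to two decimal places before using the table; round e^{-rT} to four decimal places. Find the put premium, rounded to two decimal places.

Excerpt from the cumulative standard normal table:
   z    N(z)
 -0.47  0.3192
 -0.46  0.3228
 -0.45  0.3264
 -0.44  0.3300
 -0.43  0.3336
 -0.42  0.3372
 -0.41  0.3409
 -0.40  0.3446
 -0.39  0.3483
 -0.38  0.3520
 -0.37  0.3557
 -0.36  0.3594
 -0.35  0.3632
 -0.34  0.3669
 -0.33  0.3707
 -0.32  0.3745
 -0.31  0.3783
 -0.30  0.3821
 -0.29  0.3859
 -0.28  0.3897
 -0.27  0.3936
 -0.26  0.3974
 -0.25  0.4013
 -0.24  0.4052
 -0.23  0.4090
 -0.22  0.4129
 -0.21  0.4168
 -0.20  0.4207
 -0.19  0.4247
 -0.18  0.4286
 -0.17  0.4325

£19.48

σ√T = 0.51 × 0.5000 = 0.2550
d₁ = [ln(320/300) + (0.073 + 0.51²/2)·0.25] / 0.2550 = [0.0645 + 0.0508] / 0.2550 = 0.4522 which rounds to 0.45
d₂ = d₁ − σ√T = 0.4522 − 0.2550 = 0.1972 which rounds to 0.20
exp(−rT) = exp(−0.073·0.25) = 0.9819
N(−d₂) = N(-0.20) = 0.4207;  N(−d₁) = N(-0.45) = 0.3264
P = 300·0.9819·0.4207 − 320·0.3264 = 123.9256 − 104.4480 = 19.4776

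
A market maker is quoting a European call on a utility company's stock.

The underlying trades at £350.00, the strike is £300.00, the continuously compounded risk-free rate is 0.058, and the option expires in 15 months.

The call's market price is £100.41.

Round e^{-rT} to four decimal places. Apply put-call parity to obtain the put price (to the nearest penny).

e^(−rT) = e^(−0.058·1.25) = 0.9301
Put-call parity: C − P = S − K·e^(−rT) = 350 − 300·0.9301 = 350 − 279.0300 = 70.9700
P = C − (C − P) = 100.41 − (70.9700) = 29.4400

£29.44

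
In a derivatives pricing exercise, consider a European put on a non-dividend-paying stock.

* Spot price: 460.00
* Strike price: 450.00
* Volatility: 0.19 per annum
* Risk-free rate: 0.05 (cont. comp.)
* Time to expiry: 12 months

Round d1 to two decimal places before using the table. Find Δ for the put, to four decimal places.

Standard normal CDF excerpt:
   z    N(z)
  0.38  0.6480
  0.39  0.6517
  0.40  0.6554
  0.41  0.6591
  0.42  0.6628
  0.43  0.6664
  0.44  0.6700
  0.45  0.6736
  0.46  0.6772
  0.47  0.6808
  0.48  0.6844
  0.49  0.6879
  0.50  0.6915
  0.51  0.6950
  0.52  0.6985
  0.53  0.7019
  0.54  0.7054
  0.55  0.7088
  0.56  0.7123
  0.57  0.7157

-0.3192

σ√T = 0.19·√1 = 0.1900
d₁ = [ln(460/450) + (0.05 + 0.19²/2)·1] / 0.1900 = [0.0220 + 0.0680] / 0.1900 = 0.4738 ≈ 0.47
N(d₁) = N(0.47) = 0.6808
Δ_put = N(d₁) − 1 = 0.6808 − 1 = -0.3192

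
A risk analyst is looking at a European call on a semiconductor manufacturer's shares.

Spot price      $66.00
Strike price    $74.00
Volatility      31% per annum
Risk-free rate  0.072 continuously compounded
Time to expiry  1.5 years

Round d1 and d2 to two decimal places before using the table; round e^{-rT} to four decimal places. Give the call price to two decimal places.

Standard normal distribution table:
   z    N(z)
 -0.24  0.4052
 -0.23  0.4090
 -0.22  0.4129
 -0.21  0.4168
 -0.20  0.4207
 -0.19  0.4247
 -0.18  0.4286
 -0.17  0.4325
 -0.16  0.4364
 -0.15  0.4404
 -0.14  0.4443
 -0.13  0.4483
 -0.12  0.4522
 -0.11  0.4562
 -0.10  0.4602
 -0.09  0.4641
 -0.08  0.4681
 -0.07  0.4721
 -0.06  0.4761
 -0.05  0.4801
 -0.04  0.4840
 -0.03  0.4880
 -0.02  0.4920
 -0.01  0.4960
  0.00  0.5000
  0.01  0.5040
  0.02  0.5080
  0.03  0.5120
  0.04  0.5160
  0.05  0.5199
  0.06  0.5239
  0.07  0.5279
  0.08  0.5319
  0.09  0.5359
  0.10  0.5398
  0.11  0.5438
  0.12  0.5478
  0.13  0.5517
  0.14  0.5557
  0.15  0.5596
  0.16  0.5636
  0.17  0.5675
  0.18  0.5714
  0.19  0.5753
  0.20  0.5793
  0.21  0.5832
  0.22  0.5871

$9.77

σ√T = 0.31·√1.5 = 0.3797
d₁ = [ln(66/74) + (0.072 + 0.31²/2)·1.5] / 0.3797 = [-0.1144 + 0.1801] / 0.3797 = 0.1730 ⇒ 0.17
d₂ = d₁ − σ√T = 0.1730 − 0.3797 = -0.2067 ⇒ -0.21
exp(−rT) = exp(−0.072·1.5) = 0.8976
C = 66·N(0.17) − 74·0.8976·N(-0.21) = 66·0.5675 − 74·0.8976·0.4168 = 37.4550 − 27.6849 = 9.7701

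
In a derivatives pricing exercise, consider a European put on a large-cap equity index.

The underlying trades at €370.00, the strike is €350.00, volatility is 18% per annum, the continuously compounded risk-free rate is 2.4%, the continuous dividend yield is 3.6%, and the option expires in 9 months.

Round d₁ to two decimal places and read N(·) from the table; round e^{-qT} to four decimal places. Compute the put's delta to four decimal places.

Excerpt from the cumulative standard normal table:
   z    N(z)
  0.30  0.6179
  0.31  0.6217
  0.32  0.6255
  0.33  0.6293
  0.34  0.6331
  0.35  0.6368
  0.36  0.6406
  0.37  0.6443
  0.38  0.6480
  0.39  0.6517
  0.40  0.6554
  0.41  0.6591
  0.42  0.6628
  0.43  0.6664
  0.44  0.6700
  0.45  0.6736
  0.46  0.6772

-0.3426

T = 0.75;  σ√T = 0.1559
d₁ = [ln(370/350) + (0.024 − 0.036 + ½·0.18²)·0.75] / (σ√T) = (0.0556 + 0.0032) / 0.1559 = 0.3767 ⇒ 0.38
N(d₁) = N(0.38) = 0.6480
Δ_put = exp(−qT)·(N(d₁) − 1) = 0.9734·(0.6480 − 1) = -0.3426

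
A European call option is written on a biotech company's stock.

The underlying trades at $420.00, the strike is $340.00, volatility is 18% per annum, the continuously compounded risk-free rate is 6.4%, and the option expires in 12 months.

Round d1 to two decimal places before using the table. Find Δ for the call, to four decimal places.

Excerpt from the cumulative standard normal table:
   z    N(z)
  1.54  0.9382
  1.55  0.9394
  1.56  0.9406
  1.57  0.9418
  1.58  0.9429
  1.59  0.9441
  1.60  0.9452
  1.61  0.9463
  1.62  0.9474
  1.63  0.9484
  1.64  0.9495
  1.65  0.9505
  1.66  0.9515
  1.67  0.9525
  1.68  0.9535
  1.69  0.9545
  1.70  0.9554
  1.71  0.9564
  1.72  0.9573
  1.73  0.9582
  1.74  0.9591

0.9474

σ√T = 0.18·√1 = 0.1800
ln(S/K) + (r + σ²/2)T = ln(420/340) + (0.064 + 0.18²/2)·1 = 0.2113 + 0.0802 = 0.2915
d₁ = 0.2915 / 0.1800 = 1.6195 ≈ 1.62
N(d₁) = N(1.62) = 0.9474
Δ_call = N(d₁) = 0.9474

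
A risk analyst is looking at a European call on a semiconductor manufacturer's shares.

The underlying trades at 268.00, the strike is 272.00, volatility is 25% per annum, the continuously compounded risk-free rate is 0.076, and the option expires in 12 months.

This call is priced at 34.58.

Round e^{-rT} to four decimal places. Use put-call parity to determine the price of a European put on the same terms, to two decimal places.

exp(−rT) = exp(−0.076·1) = 0.9268
Put-call parity: C − P = S − K·e^(−rT) = 268 − 272·0.9268 = 268 − 252.0896 = 15.9104
P = C − (C − P) = 34.58 − (15.9104) = 18.6696

18.67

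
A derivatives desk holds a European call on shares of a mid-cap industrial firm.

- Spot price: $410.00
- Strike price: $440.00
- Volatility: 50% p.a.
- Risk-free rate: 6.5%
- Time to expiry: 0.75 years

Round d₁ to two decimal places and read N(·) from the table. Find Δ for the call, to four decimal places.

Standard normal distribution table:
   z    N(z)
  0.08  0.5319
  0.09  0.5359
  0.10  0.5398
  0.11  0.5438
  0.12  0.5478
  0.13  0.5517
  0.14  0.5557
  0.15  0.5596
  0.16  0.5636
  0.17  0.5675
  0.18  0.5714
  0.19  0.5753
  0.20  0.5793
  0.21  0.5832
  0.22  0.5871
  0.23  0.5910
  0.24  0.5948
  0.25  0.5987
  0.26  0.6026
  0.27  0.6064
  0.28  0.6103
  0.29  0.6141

0.5675

σ√T = 0.5·√0.75 = 0.4330
ln(S/K) + (r + σ²/2)T = ln(410/440) + (0.065 + 0.5²/2)·0.75 = -0.0706 + 0.1425 = 0.0719
d₁ = 0.0719 / 0.4330 = 0.1660 ≈ 0.17
N(d₁) = N(0.17) = 0.5675
Δ_call = N(d₁) = 0.5675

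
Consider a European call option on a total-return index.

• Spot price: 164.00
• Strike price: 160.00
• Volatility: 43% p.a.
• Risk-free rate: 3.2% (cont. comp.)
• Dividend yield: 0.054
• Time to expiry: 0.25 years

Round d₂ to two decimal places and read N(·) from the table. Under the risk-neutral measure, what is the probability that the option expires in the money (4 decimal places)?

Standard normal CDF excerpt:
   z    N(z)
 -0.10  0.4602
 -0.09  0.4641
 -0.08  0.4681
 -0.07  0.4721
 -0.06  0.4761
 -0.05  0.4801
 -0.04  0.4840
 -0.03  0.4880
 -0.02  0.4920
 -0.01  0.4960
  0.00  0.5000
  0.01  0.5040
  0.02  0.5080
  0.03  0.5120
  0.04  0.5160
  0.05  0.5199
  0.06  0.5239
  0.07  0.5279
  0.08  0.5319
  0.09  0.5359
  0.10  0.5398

σ√T = 0.43·√0.25 = 0.2150
d₁ = [ln(164/160) + (0.032 − 0.054 + 0.43²/2)·0.25] / 0.2150 = [0.0247 + 0.0176] / 0.2150 = 0.1968 ⇒ 0.20
d₂ = d₁ − σ√T = 0.1968 − 0.2150 = -0.0182 ⇒ -0.02
Pr(exercise) under Q = N(d₂) = 0.4920

0.4920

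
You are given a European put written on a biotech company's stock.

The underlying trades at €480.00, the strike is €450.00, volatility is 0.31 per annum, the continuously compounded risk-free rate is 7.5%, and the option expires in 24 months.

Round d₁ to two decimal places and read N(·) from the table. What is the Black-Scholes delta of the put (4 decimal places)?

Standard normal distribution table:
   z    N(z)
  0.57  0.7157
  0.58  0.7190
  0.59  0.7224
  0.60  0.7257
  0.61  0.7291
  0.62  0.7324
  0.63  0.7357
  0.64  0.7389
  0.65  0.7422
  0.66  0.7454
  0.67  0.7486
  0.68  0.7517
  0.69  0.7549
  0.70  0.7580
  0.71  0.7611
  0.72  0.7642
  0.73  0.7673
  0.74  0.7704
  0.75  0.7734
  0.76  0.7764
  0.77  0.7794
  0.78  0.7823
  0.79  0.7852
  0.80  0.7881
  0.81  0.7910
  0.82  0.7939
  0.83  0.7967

σ√T = 0.31·√2 = 0.4384
ln(S/K) + (r + σ²/2)T = ln(480/450) + (0.075 + 0.31²/2)·2 = 0.0645 + 0.2461 = 0.3106
d₁ = 0.3106 / 0.4384 = 0.7086 ⇒ 0.71
N(d₁) = N(0.71) = 0.7611
Δ_put = N(d₁) − 1 = 0.7611 − 1 = -0.2389

-0.2389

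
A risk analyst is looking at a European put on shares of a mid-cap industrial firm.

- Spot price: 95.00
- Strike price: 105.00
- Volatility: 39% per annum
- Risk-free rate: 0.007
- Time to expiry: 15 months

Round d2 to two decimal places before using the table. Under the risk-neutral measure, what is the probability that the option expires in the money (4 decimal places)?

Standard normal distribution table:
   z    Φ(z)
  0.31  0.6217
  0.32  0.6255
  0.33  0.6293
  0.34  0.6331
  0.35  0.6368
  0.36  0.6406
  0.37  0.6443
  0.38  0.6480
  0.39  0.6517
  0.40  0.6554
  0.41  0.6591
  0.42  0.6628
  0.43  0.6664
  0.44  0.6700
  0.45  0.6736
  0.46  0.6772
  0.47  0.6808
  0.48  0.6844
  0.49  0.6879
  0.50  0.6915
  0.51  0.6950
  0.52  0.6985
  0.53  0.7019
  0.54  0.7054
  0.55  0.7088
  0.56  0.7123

σ√T = 0.39 × 1.1180 = 0.4360
d₁ = [ln(95/105) + (0.007 + ½·0.39²)·1.25] / (σ√T) = (-0.1001 + 0.1038) / 0.4360 = 0.0086 ≈ 0.01
d₂ = 0.0086 − 0.4360 = -0.4275 ≈ -0.43
Pr(exercise) under Q = N(−d₂) = N(0.43) = 0.6664

0.6664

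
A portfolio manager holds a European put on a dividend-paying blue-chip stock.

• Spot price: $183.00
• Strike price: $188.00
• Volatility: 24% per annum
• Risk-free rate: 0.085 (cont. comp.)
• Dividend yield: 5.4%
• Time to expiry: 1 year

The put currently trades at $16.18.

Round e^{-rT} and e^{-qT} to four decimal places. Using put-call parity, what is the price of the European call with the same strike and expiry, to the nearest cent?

exp(−qT) = exp(−0.054·1) = 0.9474;  exp(−rT) = exp(−0.085·1) = 0.9185
Put-call parity: C − P = S·e^(−qT) − K·e^(−rT) = 183·0.9474 − 188·0.9185 = 173.3742 − 172.6780 = 0.6962
C = P + (C − P) = 16.18 + (0.6962) = 16.8762

$16.88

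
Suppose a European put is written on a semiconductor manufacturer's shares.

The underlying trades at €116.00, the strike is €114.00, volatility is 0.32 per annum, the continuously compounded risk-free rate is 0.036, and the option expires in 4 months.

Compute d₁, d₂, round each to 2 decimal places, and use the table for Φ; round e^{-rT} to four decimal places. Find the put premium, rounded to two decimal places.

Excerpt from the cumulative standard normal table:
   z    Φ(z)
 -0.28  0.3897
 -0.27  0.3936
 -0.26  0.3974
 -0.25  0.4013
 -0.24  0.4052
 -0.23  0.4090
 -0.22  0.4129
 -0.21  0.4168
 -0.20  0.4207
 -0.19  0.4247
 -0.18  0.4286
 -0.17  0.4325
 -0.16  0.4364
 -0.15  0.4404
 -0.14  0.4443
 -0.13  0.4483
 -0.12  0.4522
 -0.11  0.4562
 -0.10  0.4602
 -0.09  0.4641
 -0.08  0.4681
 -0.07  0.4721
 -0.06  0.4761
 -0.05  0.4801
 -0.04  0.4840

€6.63

σ√T = 0.32·√0.3333 = 0.1848
d₁ = [ln(116/114) + (0.036 + 0.32²/2)·0.3333] / 0.1848 = [0.0174 + 0.0291] / 0.1848 = 0.2515 ≈ 0.25
d₂ = d₁ − σ√T = 0.2515 − 0.1848 = 0.0667 ≈ 0.07
e^(−rT) = e^(−0.036·0.3333) = 0.9881
N(−d₂) = N(-0.07) = 0.4721;  N(−d₁) = N(-0.25) = 0.4013
P = 114·0.9881·0.4721 − 116·0.4013 = 53.1789 − 46.5508 = 6.6281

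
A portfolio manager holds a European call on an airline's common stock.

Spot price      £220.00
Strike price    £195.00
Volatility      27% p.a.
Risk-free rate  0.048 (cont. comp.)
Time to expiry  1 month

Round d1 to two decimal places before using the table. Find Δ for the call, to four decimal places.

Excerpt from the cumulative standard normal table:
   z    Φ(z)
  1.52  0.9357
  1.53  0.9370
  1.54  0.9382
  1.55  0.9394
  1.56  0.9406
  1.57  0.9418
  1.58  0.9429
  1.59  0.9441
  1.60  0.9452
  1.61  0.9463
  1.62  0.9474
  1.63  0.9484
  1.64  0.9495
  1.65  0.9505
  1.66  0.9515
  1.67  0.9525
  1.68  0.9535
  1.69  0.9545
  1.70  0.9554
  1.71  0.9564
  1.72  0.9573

0.9495

σ√T = 0.27 × 0.2887 = 0.0779
d₁ = [ln(220/195) + (0.048 + 0.27²/2)·0.08333] / 0.0779 = [0.1206 + 0.0070] / 0.0779 = 1.6379 which rounds to 1.64
N(d₁) = N(1.64) = 0.9495
Δ_call = N(d₁) = 0.9495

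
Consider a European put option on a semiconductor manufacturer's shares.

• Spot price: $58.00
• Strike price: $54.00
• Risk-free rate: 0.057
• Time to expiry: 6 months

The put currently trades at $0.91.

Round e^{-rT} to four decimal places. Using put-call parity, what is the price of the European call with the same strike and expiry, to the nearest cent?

e^(−rT) = e^(−0.057·0.5) = 0.9719
Put-call parity: C − P = S − K·e^(−rT) = 58 − 54·0.9719 = 58 − 52.4826 = 5.5174
C = P + (C − P) = 0.91 + (5.5174) = 6.4274

$6.43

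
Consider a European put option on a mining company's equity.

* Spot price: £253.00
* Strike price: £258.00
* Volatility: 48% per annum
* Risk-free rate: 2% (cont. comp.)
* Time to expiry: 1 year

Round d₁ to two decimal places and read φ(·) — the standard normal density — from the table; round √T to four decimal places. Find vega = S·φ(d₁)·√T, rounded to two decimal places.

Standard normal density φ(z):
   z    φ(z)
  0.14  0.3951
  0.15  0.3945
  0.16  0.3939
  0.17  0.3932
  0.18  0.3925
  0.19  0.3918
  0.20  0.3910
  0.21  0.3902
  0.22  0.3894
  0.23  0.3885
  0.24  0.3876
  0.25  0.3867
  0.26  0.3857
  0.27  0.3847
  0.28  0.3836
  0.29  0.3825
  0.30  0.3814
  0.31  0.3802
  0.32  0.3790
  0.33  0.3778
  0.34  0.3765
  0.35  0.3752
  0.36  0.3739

98.06

σ√T = 0.48 × 1.0000 = 0.4800
d₁ = [ln(253/258) + (0.02 + ½·0.48²)·1] / (σ√T) = (-0.0196 + 0.1352) / 0.4800 = 0.2409 ⇒ 0.24
√T = √1 = 1.0000
φ(d₁) = φ(0.24) = 0.3876
vega = S·φ(d₁)·√T = 253·0.3876·1.0000 = 98.0628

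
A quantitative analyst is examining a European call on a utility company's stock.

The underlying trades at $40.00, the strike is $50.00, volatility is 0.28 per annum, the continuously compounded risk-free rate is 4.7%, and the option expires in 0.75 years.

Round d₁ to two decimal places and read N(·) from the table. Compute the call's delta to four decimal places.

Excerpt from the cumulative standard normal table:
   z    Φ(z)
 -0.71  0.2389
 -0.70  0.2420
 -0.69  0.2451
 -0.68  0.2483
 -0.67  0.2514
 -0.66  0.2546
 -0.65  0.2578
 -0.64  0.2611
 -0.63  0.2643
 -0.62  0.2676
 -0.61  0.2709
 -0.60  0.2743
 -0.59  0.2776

T = 0.75;  σ√T = 0.2425
d₁ = [ln(40/50) + (0.047 + 0.28²/2)·0.75] / 0.2425 = [-0.2231 + 0.0646] / 0.2425 = -0.6536 which rounds to -0.65
N(d₁) = N(-0.65) = 0.2578
Δ_call = N(d₁) = 0.2578

0.2578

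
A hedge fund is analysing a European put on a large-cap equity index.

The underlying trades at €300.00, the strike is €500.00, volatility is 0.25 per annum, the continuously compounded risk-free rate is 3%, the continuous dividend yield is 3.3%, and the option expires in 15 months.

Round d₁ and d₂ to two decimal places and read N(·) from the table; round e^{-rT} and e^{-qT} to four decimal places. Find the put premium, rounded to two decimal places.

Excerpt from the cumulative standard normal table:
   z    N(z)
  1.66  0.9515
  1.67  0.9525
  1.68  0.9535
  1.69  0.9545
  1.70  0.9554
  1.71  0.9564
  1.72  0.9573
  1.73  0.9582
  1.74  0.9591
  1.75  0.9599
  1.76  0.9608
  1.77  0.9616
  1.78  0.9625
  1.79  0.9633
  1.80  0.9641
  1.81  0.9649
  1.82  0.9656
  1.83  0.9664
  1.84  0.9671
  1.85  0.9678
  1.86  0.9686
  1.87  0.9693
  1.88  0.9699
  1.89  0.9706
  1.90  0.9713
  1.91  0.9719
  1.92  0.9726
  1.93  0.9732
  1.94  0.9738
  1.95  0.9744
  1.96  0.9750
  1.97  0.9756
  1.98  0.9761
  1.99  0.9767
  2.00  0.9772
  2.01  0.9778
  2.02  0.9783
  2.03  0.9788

σ√T = 0.25·√1.25 = 0.2795
d₁ = [ln(300/500) + (0.03 − 0.033 + ½·0.25²)·1.25] / (σ√T) = (-0.5108 + 0.0353) / 0.2795 = -1.7012 which rounds to -1.70
d₂ = -1.7012 − 0.2795 = -1.9808 which rounds to -1.98
e^(−qT) = e^(−0.033·1.25) = 0.9596;  e^(−rT) = e^(−0.03·1.25) = 0.9632
N(−d₂) = N(1.98) = 0.9761;  N(−d₁) = N(1.70) = 0.9554
P = 500·0.9632·0.9761 − 300·0.9596·0.9554 = 470.0898 − 275.0406 = 195.0492

€195.05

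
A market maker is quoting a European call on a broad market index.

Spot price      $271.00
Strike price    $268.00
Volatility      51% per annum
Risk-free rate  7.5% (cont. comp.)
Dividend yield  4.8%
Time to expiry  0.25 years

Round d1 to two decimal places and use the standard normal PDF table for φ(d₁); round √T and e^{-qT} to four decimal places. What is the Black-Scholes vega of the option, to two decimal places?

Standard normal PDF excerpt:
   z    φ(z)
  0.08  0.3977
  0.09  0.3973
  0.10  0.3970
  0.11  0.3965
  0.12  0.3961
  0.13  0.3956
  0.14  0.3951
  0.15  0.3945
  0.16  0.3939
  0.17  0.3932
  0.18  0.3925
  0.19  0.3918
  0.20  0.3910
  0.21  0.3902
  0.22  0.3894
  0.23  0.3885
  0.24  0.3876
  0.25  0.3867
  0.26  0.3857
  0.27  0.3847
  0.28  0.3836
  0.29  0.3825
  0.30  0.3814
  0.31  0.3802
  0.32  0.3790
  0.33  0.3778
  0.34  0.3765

52.35

σ√T = 0.51 × 0.5000 = 0.2550
d₁ = [ln(271/268) + (0.075 − 0.048 + ½·0.51²)·0.25] / (σ√T) = (0.0111 + 0.0393) / 0.2550 = 0.1976 ≈ 0.20
√T = √0.25 = 0.5000
φ(d₁) = φ(0.20) = 0.3910
e^(−qT) = e^(−0.048·0.25) = 0.9881
vega = S·e^(−qT)·φ(d₁)·√T = 271·0.9881·0.3910·0.5000 = 52.3500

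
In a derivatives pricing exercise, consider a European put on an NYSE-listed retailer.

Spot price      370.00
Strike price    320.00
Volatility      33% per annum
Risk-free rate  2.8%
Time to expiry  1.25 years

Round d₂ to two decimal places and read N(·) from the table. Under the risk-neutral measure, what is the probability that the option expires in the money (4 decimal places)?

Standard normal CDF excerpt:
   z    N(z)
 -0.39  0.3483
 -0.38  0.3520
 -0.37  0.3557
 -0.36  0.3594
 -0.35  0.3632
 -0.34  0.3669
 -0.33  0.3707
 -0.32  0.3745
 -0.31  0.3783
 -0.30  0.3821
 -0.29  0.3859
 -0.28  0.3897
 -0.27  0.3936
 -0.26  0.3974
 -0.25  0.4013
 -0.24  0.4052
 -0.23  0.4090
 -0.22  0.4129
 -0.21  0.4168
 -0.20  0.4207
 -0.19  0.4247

0.3821

σ√T = 0.33·√1.25 = 0.3690
d₁ = [ln(370/320) + (0.028 + ½·0.33²)·1.25] / (σ√T) = (0.1452 + 0.1031) / 0.3690 = 0.6728 → 0.67
d₂ = 0.6728 − 0.3690 = 0.3039 → 0.30
Risk-neutral Pr[S_T < K] = N(−d₂) = N(-0.30) = 0.3821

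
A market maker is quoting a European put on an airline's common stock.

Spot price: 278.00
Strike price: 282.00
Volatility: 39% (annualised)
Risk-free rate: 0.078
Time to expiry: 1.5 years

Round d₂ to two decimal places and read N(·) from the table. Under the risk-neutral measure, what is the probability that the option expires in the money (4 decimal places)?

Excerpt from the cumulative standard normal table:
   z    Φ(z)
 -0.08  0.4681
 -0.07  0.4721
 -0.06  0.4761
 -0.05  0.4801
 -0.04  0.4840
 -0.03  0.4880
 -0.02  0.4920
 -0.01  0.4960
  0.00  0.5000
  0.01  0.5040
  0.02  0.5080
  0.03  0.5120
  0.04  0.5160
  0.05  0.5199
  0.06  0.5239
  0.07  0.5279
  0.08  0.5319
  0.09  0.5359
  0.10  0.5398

σ√T = 0.39·√1.5 = 0.4777
d₁ = [ln(278/282) + (0.078 + ½·0.39²)·1.5] / (σ√T) = (-0.0143 + 0.2311) / 0.4777 = 0.4539 → 0.45
d₂ = 0.4539 − 0.4777 = -0.0238 → -0.02
Pr(exercise) under Q = N(−d₂) = N(0.02) = 0.5080

0.5080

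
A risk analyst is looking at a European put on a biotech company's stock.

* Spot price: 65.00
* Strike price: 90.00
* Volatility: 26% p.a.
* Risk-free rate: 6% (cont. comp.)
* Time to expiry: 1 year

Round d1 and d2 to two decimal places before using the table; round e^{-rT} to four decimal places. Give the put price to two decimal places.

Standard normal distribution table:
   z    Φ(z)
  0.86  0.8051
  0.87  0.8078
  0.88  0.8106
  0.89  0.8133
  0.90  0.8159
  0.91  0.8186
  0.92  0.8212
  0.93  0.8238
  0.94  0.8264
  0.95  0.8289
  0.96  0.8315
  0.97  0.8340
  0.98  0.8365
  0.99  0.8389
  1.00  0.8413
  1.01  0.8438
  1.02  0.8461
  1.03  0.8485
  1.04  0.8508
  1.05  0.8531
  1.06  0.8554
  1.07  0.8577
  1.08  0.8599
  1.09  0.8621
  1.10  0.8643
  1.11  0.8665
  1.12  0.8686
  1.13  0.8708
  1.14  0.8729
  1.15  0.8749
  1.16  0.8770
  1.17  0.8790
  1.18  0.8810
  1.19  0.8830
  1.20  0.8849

T = 1;  σ√T = 0.2600
ln(S/K) + (r + σ²/2)T = ln(65/90) + (0.06 + 0.26²/2)·1 = -0.3254 + 0.0938 = -0.2316
d₁ = -0.2316 / 0.2600 = -0.8909 ⇒ -0.89
d₂ = d₁ − σ√T = -0.8909 − 0.2600 = -1.1509 ⇒ -1.15
e^(−rT) = e^(−0.06·1) = 0.9418
N(−d₂) = N(1.15) = 0.8749;  N(−d₁) = N(0.89) = 0.8133
P = 90·0.9418·0.8749 − 65·0.8133 = 74.1583 − 52.8645 = 21.2938

21.29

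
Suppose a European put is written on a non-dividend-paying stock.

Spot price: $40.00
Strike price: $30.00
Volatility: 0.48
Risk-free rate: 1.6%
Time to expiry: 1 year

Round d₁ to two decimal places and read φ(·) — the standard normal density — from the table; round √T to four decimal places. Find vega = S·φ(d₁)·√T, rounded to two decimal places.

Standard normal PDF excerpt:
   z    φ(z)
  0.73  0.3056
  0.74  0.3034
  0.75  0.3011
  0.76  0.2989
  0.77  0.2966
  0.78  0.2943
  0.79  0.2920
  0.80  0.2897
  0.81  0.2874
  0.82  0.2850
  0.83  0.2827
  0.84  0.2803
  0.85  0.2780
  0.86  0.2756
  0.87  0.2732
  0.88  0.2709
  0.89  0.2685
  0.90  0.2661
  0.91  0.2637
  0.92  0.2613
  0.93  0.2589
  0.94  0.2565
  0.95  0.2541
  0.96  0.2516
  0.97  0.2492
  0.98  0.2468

T = 1;  σ√T = 0.4800
d₁ = [ln(40/30) + (0.016 + ½·0.48²)·1] / (σ√T) = (0.2877 + 0.1312) / 0.4800 = 0.8727 ≈ 0.87
√T = √1 = 1.0000
φ(d₁) = φ(0.87) = 0.2732
vega = S·φ(d₁)·√T = 40·0.2732·1.0000 = 10.9280

10.93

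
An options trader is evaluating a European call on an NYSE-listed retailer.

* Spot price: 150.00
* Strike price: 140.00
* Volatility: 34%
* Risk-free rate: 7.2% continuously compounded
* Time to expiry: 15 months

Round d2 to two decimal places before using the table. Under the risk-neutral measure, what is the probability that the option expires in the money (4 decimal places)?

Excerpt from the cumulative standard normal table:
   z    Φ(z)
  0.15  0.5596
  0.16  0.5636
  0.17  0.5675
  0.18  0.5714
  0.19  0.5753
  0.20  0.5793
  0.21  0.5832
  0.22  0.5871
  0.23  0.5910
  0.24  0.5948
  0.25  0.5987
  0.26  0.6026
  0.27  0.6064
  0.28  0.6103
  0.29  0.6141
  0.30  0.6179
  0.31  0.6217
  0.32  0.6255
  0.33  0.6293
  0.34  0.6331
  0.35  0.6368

0.5910

σ√T = 0.34·√1.25 = 0.3801
ln(S/K) + (r + σ²/2)T = ln(150/140) + (0.072 + 0.34²/2)·1.25 = 0.0690 + 0.1623 = 0.2312
d₁ = 0.2312 / 0.3801 = 0.6083 ≈ 0.61
d₂ = d₁ − σ√T = 0.6083 − 0.3801 = 0.2282 ≈ 0.23
Pr(exercise) under Q = N(d₂) = 0.5910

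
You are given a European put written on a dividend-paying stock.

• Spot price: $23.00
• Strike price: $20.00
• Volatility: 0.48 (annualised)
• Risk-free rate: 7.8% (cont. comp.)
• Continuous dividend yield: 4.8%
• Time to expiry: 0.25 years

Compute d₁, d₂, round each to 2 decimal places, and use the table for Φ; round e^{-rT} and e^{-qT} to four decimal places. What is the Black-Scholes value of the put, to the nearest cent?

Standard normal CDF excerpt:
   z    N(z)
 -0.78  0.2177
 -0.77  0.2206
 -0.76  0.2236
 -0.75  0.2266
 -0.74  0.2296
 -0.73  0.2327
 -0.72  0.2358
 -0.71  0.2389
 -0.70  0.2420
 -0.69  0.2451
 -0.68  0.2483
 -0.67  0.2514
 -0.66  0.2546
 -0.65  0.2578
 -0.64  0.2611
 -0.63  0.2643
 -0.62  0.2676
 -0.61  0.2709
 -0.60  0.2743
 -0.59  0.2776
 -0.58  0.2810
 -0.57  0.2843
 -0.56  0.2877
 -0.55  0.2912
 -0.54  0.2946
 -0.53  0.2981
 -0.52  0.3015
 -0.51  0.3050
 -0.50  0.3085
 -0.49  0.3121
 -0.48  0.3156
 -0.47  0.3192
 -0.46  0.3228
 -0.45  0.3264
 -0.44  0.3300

$0.83

T = 0.25;  σ√T = 0.2400
d₁ = [ln(23/20) + (0.078 − 0.048 + 0.48²/2)·0.25] / 0.2400 = [0.1398 + 0.0363] / 0.2400 = 0.7336 ≈ 0.73
d₂ = d₁ − σ√T = 0.7336 − 0.2400 = 0.4936 ≈ 0.49
exp(−qT) = exp(−0.048·0.25) = 0.9881;  exp(−rT) = exp(−0.078·0.25) = 0.9807
P = 20·0.9807·N(-0.49) − 23·0.9881·N(-0.73) = 20·0.9807·0.3121 − 23·0.9881·0.2327 = 6.1215 − 5.2884 = 0.8331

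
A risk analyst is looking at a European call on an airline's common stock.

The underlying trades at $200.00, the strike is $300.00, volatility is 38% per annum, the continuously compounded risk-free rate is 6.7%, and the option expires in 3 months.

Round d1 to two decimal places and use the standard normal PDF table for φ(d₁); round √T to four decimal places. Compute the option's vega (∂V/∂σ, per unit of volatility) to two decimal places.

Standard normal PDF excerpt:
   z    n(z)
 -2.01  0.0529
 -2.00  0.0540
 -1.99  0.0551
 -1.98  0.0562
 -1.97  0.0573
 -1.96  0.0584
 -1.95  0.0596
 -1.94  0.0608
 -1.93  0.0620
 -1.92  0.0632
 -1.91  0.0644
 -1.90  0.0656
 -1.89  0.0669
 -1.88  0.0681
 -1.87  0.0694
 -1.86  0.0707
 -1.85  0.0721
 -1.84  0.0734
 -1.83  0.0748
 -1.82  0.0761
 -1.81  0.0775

T = 0.25;  σ√T = 0.1900
d₁ = [ln(200/300) + (0.067 + 0.38²/2)·0.25] / 0.1900 = [-0.4055 + 0.0348] / 0.1900 = -1.9509 ⇒ -1.95
√T = √0.25 = 0.5000
φ(d₁) = φ(-1.95) = 0.0596
vega = S·φ(d₁)·√T = 200·0.0596·0.5000 = 5.9600

5.96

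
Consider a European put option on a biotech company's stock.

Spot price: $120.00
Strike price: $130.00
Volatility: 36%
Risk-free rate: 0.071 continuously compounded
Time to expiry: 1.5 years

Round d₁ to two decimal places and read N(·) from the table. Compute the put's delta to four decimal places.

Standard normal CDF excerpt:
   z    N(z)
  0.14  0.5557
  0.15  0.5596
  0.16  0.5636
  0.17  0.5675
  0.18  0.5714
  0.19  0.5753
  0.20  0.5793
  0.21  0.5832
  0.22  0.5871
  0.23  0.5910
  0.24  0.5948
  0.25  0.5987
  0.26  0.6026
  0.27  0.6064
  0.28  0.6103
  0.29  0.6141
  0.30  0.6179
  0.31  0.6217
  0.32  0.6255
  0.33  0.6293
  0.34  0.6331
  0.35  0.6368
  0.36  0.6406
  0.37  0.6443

-0.3897

σ√T = 0.36·√1.5 = 0.4409
ln(S/K) + (r + σ²/2)T = ln(120/130) + (0.071 + 0.36²/2)·1.5 = -0.0800 + 0.2037 = 0.1237
d₁ = 0.1237 / 0.4409 = 0.2805 → 0.28
N(d₁) = N(0.28) = 0.6103
Δ_put = N(d₁) − 1 = 0.6103 − 1 = -0.3897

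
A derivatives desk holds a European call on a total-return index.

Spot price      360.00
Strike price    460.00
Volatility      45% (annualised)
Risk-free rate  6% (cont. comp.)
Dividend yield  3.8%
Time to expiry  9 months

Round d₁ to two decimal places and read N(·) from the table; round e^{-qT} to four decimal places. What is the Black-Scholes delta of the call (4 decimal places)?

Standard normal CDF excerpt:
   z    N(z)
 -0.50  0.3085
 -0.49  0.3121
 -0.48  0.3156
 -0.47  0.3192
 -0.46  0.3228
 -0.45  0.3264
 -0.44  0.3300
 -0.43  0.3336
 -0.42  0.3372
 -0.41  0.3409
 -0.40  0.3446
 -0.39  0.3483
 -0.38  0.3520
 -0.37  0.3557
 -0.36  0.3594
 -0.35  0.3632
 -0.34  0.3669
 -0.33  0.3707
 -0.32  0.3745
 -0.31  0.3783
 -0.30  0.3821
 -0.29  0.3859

0.3385

σ√T = 0.45 × 0.8660 = 0.3897
d₁ = [ln(360/460) + (0.06 − 0.038 + ½·0.45²)·0.75] / (σ√T) = (-0.2451 + 0.0924) / 0.3897 = -0.3918 which rounds to -0.39
N(d₁) = N(-0.39) = 0.3483
Δ_call = exp(−qT)·N(d₁) = 0.9719·0.3483 = 0.3385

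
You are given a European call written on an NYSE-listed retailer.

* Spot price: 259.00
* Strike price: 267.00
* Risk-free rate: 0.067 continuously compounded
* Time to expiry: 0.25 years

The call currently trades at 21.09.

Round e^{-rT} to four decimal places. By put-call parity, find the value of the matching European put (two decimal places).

24.66

e^(−rT) = e^(−0.067·0.25) = 0.9834
Put-call parity: C − P = S − K·e^(−rT) = 259 − 267·0.9834 = 259 − 262.5678 = -3.5678
P = C − (C − P) = 21.09 − (-3.5678) = 24.6578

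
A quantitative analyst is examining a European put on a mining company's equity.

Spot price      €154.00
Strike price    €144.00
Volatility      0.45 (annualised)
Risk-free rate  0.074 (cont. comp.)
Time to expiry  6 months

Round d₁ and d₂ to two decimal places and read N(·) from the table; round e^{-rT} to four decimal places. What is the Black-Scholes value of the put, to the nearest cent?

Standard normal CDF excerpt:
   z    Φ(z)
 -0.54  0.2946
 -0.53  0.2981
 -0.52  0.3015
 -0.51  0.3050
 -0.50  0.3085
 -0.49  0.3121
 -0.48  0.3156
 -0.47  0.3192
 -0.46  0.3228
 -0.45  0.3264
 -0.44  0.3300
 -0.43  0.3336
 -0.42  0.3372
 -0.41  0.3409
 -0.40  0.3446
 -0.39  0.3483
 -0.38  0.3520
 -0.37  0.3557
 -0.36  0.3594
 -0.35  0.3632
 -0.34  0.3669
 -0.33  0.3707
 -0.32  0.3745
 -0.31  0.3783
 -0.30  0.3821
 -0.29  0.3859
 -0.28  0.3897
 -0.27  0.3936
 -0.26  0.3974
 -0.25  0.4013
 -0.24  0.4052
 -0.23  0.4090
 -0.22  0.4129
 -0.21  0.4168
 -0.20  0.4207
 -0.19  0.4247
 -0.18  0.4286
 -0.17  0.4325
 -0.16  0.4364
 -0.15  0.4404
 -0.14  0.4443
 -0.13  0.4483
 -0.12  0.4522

σ√T = 0.45·√0.5 = 0.3182
d₁ = [ln(154/144) + (0.074 + ½·0.45²)·0.5] / (σ√T) = (0.0671 + 0.0876) / 0.3182 = 0.4864 which rounds to 0.49
d₂ = 0.4864 − 0.3182 = 0.1682 which rounds to 0.17
exp(−rT) = exp(−0.074·0.5) = 0.9637
N(−d₂) = N(-0.17) = 0.4325;  N(−d₁) = N(-0.49) = 0.3121
P = 144·0.9637·0.4325 − 154·0.3121 = 60.0192 − 48.0634 = 11.9558

€11.96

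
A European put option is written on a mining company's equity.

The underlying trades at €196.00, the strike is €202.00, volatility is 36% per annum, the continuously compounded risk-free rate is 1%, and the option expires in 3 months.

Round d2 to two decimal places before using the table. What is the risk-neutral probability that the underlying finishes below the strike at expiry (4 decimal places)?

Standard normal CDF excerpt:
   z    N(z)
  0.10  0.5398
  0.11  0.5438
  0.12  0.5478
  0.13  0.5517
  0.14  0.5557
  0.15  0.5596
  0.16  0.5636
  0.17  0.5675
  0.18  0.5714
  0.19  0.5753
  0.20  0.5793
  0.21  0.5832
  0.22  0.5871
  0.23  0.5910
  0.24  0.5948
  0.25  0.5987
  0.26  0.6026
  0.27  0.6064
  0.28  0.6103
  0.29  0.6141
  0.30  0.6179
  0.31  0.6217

T = 0.25;  σ√T = 0.1800
ln(S/K) + (r + σ²/2)T = ln(196/202) + (0.01 + 0.36²/2)·0.25 = -0.0302 + 0.0187 = -0.0115
d₁ = -0.0115 / 0.1800 = -0.0636 → -0.06
d₂ = d₁ − σ√T = -0.0636 − 0.1800 = -0.2436 → -0.24
Pr(exercise) under Q = N(−d₂) = N(0.24) = 0.5948

0.5948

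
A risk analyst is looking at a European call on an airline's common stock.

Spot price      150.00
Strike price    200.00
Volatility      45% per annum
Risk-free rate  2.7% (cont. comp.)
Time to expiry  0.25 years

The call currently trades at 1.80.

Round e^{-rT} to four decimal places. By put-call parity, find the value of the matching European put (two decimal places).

50.46

exp(−rT) = exp(−0.027·0.25) = 0.9933
Put-call parity: C − P = S − K·e^(−rT) = 150 − 200·0.9933 = 150 − 198.6600 = -48.6600
P = C − (C − P) = 1.80 − (-48.6600) = 50.4600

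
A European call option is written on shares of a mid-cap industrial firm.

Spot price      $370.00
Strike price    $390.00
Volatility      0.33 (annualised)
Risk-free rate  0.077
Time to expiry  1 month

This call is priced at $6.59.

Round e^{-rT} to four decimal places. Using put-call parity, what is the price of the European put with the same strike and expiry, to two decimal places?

e^(−rT) = e^(−0.077·0.08333) = 0.9936
Put-call parity: C − P = S − K·e^(−rT) = 370 − 390·0.9936 = 370 − 387.5040 = -17.5040
P = C − (C − P) = 6.59 − (-17.5040) = 24.0940

$24.09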